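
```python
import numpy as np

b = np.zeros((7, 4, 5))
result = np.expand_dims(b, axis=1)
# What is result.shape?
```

(7, 1, 4, 5)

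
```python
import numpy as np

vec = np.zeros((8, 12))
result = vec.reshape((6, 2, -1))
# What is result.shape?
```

(6, 2, 8)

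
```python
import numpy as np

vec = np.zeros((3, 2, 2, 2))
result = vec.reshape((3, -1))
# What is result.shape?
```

(3, 8)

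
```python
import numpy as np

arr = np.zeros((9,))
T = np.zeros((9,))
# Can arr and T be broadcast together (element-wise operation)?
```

Yes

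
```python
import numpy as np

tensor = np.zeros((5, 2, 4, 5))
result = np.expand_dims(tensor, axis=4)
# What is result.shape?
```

(5, 2, 4, 5, 1)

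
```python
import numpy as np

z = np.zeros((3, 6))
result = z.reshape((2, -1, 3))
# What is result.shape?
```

(2, 3, 3)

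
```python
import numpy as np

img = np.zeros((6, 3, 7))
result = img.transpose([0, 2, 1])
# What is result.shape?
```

(6, 7, 3)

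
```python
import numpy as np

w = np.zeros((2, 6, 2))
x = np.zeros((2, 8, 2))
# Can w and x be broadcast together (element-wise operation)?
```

No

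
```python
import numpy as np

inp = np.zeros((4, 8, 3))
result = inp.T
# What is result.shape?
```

(3, 8, 4)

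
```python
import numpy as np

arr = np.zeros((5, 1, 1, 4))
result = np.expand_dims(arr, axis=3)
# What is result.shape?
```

(5, 1, 1, 1, 4)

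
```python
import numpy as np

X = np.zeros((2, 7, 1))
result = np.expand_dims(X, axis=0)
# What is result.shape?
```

(1, 2, 7, 1)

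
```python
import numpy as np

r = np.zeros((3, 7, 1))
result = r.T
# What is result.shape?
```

(1, 7, 3)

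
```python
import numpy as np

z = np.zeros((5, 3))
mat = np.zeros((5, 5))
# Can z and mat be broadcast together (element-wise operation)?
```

No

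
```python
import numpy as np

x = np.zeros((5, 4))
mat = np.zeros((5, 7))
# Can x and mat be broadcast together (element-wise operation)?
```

No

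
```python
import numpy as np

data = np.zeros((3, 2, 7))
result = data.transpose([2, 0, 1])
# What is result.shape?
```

(7, 3, 2)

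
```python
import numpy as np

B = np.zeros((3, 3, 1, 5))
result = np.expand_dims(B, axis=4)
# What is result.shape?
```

(3, 3, 1, 5, 1)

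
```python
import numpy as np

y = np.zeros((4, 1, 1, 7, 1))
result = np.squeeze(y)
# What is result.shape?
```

(4, 7)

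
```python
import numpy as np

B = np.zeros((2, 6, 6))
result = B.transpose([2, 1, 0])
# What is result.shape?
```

(6, 6, 2)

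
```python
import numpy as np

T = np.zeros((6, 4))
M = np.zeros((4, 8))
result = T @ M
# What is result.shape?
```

(6, 8)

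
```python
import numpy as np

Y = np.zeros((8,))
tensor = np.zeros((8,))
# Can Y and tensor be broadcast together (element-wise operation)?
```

Yes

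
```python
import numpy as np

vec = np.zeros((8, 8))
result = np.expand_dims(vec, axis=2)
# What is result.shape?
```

(8, 8, 1)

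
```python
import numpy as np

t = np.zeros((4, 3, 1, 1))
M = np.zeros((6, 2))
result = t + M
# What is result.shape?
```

(4, 3, 6, 2)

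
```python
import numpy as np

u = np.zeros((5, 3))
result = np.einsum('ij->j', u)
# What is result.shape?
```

(3,)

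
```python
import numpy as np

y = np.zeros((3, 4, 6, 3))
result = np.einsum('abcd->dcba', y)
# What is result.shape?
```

(3, 6, 4, 3)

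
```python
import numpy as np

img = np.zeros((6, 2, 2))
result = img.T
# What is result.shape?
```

(2, 2, 6)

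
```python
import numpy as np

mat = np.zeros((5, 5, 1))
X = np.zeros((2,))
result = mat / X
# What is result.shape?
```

(5, 5, 2)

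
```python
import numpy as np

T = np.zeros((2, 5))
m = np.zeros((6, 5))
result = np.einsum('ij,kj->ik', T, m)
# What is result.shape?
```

(2, 6)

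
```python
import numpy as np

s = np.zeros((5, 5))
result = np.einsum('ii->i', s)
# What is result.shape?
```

(5,)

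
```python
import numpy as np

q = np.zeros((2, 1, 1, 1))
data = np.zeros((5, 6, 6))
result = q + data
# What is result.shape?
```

(2, 5, 6, 6)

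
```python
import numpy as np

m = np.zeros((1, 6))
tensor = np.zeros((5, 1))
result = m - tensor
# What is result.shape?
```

(5, 6)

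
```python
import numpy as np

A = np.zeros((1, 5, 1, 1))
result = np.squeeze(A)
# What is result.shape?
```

(5,)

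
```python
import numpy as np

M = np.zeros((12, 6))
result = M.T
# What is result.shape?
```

(6, 12)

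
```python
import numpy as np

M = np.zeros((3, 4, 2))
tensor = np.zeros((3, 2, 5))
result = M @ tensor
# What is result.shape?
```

(3, 4, 5)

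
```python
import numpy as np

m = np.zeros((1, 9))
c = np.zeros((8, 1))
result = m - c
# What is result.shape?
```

(8, 9)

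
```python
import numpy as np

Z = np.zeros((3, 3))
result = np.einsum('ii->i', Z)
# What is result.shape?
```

(3,)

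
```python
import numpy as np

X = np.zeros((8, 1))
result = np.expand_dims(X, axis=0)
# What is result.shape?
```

(1, 8, 1)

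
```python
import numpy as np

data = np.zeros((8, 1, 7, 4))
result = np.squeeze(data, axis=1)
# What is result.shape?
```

(8, 7, 4)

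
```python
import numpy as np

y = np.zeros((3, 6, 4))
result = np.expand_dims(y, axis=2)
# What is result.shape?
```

(3, 6, 1, 4)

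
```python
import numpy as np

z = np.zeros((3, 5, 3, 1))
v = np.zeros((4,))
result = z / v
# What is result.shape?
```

(3, 5, 3, 4)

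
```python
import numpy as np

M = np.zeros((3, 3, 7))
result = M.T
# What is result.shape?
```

(7, 3, 3)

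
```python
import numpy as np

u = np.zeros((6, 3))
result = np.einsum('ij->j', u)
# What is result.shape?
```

(3,)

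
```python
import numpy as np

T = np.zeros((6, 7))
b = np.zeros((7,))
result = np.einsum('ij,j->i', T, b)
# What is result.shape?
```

(6,)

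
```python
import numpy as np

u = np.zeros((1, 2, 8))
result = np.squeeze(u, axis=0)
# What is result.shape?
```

(2, 8)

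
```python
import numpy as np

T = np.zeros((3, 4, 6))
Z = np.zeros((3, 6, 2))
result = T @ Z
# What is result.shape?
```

(3, 4, 2)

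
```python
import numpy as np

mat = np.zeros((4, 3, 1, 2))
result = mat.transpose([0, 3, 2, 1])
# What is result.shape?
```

(4, 2, 1, 3)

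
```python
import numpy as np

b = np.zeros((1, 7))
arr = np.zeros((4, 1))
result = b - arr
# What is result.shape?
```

(4, 7)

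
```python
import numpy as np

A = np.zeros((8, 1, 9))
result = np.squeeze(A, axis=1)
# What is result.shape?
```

(8, 9)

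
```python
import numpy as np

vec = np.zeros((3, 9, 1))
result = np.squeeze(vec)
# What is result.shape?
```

(3, 9)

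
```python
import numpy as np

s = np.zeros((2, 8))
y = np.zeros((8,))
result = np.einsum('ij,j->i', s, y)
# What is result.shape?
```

(2,)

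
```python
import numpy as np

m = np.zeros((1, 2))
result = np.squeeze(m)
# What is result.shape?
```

(2,)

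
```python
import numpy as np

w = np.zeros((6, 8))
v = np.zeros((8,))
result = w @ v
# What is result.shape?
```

(6,)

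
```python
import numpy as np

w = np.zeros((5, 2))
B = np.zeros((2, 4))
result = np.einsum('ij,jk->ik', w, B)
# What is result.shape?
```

(5, 4)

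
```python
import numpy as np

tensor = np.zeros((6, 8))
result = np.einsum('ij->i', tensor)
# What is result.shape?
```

(6,)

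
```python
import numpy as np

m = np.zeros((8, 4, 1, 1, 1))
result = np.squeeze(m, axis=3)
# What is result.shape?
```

(8, 4, 1, 1)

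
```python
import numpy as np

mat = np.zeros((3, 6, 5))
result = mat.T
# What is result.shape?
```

(5, 6, 3)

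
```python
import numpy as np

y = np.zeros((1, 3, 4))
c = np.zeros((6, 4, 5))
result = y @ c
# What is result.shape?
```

(6, 3, 5)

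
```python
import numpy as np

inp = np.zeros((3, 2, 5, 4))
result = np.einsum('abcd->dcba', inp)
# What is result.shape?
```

(4, 5, 2, 3)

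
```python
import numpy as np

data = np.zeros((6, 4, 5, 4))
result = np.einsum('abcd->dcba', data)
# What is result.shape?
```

(4, 5, 4, 6)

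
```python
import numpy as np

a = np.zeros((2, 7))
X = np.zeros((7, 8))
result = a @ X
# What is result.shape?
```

(2, 8)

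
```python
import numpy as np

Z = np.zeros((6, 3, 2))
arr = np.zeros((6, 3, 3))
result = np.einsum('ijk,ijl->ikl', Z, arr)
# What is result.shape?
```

(6, 2, 3)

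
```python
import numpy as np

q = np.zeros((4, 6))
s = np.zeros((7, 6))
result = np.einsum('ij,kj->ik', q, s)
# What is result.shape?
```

(4, 7)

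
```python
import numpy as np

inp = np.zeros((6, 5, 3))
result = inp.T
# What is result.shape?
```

(3, 5, 6)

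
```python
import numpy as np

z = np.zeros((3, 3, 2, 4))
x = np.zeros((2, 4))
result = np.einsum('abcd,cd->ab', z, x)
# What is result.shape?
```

(3, 3)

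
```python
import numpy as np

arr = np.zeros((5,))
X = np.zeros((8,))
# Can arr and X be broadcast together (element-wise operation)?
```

No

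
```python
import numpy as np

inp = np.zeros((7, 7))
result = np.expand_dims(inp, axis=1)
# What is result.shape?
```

(7, 1, 7)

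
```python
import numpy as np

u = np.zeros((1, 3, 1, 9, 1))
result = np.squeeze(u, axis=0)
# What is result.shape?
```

(3, 1, 9, 1)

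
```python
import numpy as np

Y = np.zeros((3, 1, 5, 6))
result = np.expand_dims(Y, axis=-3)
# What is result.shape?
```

(3, 1, 1, 5, 6)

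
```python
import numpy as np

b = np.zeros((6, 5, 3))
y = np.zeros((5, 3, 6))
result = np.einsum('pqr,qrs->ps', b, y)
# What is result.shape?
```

(6, 6)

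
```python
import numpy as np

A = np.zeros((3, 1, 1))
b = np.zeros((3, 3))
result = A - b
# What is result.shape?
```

(3, 3, 3)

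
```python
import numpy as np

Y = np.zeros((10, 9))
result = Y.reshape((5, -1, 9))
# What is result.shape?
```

(5, 2, 9)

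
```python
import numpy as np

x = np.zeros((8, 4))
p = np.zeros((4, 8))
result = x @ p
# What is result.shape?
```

(8, 8)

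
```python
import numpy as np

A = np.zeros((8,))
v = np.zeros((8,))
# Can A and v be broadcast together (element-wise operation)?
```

Yes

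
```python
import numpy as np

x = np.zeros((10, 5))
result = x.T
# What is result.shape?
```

(5, 10)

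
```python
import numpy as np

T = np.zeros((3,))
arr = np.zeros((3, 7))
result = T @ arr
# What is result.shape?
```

(7,)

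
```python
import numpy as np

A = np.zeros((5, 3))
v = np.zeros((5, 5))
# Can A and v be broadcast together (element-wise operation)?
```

No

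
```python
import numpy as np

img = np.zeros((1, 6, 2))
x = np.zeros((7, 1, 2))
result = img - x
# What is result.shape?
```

(7, 6, 2)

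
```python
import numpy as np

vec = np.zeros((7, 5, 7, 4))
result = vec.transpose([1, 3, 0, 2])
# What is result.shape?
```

(5, 4, 7, 7)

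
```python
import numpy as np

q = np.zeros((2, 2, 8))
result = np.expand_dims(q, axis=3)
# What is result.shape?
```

(2, 2, 8, 1)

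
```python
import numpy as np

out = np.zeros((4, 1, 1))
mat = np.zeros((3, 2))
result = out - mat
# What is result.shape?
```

(4, 3, 2)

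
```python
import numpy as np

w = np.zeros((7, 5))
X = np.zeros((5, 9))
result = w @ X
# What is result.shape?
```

(7, 9)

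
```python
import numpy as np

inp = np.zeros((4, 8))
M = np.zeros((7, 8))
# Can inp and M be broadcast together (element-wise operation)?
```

No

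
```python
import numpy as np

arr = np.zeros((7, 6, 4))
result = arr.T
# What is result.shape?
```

(4, 6, 7)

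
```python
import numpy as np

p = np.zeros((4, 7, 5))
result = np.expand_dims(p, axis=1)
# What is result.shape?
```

(4, 1, 7, 5)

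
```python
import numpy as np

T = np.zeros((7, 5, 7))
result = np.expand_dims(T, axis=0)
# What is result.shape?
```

(1, 7, 5, 7)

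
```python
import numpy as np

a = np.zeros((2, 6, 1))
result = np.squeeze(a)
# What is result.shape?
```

(2, 6)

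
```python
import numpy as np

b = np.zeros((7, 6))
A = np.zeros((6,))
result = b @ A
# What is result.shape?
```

(7,)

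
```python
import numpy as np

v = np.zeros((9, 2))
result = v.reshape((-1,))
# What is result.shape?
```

(18,)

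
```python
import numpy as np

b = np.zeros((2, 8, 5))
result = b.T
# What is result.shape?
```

(5, 8, 2)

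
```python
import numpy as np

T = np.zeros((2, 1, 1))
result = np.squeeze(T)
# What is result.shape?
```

(2,)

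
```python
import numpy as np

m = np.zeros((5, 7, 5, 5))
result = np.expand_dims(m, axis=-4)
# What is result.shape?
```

(5, 1, 7, 5, 5)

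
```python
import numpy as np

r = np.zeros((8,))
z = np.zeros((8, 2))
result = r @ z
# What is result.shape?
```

(2,)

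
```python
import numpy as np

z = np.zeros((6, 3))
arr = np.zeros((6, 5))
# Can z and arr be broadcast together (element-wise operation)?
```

No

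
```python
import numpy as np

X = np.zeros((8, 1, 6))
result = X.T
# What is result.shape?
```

(6, 1, 8)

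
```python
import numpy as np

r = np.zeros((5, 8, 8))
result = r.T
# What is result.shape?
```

(8, 8, 5)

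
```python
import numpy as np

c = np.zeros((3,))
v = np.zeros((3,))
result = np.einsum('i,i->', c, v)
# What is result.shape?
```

()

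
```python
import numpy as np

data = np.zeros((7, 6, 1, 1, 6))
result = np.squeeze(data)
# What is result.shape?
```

(7, 6, 6)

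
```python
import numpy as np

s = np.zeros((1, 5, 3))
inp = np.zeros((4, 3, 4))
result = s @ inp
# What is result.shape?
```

(4, 5, 4)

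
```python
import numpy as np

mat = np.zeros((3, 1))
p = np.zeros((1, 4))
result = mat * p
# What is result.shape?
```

(3, 4)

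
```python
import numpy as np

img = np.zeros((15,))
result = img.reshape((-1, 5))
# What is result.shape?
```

(3, 5)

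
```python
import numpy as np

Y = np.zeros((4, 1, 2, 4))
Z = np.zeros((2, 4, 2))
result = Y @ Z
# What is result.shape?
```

(4, 2, 2, 2)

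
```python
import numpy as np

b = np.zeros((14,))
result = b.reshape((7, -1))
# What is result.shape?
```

(7, 2)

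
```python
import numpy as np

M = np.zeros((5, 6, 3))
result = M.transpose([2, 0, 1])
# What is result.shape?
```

(3, 5, 6)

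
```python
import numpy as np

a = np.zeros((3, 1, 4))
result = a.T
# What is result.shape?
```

(4, 1, 3)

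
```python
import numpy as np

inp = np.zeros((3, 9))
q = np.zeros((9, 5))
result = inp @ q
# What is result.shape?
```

(3, 5)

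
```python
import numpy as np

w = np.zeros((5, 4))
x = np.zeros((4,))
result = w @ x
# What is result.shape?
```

(5,)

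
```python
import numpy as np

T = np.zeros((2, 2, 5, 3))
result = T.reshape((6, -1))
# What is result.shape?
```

(6, 10)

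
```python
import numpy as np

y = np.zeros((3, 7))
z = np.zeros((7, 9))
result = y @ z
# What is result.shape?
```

(3, 9)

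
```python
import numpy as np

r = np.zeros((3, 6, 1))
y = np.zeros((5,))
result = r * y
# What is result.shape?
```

(3, 6, 5)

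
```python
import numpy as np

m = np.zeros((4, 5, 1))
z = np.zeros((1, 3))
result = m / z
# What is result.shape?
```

(4, 5, 3)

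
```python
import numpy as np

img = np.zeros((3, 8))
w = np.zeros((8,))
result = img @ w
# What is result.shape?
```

(3,)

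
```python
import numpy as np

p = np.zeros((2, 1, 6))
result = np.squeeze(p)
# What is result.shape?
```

(2, 6)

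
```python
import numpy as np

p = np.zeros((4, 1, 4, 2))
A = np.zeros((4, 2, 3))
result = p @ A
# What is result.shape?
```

(4, 4, 4, 3)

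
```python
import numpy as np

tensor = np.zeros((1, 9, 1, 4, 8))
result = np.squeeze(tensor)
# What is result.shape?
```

(9, 4, 8)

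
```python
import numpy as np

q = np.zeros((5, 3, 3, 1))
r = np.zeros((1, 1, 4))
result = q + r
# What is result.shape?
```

(5, 3, 3, 4)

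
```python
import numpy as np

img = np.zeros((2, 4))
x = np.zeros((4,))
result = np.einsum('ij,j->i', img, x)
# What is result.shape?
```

(2,)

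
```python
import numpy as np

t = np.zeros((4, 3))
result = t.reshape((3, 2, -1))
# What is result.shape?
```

(3, 2, 2)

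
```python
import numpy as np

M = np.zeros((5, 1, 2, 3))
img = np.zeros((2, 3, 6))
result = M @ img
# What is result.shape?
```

(5, 2, 2, 6)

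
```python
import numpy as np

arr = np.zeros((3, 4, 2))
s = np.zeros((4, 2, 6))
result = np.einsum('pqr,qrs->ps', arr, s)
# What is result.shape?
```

(3, 6)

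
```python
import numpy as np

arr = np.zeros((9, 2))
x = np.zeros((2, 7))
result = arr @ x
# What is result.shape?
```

(9, 7)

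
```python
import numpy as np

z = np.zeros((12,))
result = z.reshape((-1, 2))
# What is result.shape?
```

(6, 2)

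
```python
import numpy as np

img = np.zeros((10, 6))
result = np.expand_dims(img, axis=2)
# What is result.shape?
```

(10, 6, 1)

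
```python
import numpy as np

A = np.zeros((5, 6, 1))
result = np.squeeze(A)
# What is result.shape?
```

(5, 6)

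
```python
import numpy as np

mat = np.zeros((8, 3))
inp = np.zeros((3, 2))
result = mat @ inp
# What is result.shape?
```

(8, 2)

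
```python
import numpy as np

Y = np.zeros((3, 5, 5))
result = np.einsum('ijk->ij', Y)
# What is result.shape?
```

(3, 5)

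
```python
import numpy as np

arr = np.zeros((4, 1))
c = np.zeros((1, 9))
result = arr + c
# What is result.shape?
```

(4, 9)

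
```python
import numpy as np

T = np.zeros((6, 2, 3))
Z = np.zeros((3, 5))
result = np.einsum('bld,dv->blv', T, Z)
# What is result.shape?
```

(6, 2, 5)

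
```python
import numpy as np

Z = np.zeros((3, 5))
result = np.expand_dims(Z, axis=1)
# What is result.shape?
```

(3, 1, 5)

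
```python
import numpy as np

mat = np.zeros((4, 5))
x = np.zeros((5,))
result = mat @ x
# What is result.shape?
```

(4,)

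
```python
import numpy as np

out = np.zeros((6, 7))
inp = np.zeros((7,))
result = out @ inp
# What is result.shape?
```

(6,)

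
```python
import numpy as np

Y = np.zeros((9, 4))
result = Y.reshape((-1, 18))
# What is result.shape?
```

(2, 18)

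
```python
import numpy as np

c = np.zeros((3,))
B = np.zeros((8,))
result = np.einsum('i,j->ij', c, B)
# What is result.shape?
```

(3, 8)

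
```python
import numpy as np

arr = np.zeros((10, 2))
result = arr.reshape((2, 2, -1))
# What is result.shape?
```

(2, 2, 5)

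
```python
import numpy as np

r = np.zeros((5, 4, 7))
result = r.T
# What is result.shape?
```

(7, 4, 5)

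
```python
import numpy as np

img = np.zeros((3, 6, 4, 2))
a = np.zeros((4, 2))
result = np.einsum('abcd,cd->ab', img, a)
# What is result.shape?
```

(3, 6)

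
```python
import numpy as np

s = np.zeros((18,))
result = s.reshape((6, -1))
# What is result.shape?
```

(6, 3)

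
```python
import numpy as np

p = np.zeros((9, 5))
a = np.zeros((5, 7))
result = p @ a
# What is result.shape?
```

(9, 7)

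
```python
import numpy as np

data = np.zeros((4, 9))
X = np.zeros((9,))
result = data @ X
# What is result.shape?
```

(4,)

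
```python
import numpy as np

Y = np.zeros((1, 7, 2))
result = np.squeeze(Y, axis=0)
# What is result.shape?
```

(7, 2)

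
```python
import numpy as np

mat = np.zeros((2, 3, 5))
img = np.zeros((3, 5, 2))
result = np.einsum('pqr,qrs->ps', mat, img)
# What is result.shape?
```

(2, 2)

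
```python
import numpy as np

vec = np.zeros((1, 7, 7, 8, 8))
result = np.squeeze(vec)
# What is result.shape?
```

(7, 7, 8, 8)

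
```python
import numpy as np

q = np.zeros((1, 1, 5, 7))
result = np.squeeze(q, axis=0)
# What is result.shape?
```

(1, 5, 7)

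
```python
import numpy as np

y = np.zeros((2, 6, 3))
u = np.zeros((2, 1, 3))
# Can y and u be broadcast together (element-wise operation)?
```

Yes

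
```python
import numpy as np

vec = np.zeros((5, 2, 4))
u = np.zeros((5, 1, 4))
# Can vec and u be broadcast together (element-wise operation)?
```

Yes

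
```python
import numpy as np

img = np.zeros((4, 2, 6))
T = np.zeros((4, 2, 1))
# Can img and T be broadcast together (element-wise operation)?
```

Yes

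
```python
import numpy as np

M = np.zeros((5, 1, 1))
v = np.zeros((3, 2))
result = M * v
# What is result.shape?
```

(5, 3, 2)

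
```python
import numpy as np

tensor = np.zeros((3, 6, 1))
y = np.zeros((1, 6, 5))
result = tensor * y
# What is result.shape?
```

(3, 6, 5)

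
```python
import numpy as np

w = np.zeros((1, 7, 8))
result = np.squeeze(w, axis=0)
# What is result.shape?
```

(7, 8)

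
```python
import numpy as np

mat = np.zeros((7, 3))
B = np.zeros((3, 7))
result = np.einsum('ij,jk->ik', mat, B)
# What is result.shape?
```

(7, 7)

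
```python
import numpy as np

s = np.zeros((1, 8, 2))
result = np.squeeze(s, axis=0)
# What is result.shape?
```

(8, 2)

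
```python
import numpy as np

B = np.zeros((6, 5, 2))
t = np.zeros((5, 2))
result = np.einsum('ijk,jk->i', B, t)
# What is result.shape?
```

(6,)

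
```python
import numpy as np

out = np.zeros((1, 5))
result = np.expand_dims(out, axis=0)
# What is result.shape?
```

(1, 1, 5)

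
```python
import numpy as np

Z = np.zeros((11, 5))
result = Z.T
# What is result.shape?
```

(5, 11)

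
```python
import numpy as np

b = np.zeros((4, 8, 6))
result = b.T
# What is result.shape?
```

(6, 8, 4)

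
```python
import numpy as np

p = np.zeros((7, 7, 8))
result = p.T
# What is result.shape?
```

(8, 7, 7)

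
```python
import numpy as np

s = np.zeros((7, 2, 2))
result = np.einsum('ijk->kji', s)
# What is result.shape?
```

(2, 2, 7)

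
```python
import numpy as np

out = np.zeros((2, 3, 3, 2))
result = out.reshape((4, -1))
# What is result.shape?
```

(4, 9)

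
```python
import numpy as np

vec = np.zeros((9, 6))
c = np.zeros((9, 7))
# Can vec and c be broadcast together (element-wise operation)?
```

No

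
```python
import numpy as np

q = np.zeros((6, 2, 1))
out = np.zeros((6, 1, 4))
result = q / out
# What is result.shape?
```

(6, 2, 4)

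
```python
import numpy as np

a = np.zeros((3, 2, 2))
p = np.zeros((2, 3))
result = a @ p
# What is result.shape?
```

(3, 2, 3)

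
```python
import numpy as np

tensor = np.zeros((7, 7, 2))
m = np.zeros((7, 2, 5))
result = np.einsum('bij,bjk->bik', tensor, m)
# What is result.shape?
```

(7, 7, 5)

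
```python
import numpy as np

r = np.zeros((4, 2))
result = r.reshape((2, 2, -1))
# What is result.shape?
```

(2, 2, 2)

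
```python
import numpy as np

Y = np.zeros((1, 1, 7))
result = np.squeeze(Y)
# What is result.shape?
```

(7,)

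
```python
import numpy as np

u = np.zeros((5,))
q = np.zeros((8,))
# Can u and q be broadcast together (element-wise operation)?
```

No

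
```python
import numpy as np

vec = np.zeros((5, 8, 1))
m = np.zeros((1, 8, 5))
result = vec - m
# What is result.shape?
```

(5, 8, 5)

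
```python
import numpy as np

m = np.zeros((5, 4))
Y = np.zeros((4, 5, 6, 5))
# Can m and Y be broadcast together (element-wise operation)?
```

No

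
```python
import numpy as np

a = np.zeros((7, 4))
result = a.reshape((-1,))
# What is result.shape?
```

(28,)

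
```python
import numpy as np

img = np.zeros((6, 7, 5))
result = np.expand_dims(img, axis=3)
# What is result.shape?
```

(6, 7, 5, 1)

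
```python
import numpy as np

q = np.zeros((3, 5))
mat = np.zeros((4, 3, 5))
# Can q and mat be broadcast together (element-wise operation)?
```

Yes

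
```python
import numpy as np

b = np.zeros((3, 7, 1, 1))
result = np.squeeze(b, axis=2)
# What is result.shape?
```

(3, 7, 1)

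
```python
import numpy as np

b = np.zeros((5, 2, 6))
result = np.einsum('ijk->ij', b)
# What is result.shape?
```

(5, 2)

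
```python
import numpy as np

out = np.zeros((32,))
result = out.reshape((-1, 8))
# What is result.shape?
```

(4, 8)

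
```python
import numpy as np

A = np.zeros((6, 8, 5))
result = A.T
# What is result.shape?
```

(5, 8, 6)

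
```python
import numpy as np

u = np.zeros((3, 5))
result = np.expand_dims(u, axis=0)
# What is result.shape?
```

(1, 3, 5)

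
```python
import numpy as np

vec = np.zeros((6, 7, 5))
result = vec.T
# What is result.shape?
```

(5, 7, 6)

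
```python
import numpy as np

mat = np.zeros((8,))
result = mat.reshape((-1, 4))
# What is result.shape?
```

(2, 4)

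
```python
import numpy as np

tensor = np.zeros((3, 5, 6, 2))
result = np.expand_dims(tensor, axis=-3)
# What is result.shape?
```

(3, 5, 1, 6, 2)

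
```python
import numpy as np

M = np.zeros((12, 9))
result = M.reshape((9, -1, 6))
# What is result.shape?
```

(9, 2, 6)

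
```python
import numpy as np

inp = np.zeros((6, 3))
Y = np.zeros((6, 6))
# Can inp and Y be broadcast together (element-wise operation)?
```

No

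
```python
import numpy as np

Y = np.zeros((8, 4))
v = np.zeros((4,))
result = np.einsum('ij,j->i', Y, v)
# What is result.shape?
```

(8,)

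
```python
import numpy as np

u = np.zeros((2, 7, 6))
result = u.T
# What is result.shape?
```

(6, 7, 2)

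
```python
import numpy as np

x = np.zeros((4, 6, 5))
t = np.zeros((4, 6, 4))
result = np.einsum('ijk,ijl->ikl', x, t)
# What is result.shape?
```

(4, 5, 4)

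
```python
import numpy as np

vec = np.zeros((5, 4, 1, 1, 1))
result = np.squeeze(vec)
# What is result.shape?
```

(5, 4)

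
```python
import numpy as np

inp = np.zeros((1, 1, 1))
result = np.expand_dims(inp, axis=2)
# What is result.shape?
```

(1, 1, 1, 1)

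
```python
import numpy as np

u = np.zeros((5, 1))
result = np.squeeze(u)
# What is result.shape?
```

(5,)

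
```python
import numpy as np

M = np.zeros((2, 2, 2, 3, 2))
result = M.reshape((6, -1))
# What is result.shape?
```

(6, 8)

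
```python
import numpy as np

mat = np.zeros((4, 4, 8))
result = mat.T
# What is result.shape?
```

(8, 4, 4)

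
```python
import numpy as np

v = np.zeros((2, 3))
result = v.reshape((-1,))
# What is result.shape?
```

(6,)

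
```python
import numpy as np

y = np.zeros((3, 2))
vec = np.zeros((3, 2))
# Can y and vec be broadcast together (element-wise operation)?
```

Yes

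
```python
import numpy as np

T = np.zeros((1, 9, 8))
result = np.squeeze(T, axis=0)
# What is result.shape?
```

(9, 8)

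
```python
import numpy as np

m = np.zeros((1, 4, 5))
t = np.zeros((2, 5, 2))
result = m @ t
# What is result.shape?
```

(2, 4, 2)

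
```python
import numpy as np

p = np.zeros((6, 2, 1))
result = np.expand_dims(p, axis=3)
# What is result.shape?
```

(6, 2, 1, 1)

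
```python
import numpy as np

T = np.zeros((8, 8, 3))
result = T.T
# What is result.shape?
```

(3, 8, 8)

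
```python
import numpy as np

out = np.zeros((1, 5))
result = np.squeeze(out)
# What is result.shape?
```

(5,)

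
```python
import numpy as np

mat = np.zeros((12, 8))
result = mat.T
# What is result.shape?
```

(8, 12)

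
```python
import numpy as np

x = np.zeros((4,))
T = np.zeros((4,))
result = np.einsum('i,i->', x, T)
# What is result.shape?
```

()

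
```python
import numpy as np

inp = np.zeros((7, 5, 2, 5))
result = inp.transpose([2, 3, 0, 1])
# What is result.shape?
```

(2, 5, 7, 5)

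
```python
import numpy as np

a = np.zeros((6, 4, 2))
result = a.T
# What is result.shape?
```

(2, 4, 6)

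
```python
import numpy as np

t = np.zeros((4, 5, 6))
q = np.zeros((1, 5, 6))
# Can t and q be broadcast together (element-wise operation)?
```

Yes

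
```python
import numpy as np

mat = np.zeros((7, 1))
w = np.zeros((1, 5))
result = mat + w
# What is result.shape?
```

(7, 5)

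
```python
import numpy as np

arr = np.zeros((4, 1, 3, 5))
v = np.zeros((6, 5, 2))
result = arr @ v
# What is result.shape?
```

(4, 6, 3, 2)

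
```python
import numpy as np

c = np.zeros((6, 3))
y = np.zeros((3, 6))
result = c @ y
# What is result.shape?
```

(6, 6)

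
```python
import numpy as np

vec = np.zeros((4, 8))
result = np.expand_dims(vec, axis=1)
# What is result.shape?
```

(4, 1, 8)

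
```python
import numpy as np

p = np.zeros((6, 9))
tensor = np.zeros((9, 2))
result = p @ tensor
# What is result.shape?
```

(6, 2)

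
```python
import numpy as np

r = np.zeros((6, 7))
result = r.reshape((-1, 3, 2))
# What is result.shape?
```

(7, 3, 2)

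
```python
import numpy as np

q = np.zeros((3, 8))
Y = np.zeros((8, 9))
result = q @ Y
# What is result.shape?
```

(3, 9)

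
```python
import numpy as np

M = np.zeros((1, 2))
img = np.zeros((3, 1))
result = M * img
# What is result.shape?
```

(3, 2)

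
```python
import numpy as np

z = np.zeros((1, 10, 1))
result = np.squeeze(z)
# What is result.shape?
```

(10,)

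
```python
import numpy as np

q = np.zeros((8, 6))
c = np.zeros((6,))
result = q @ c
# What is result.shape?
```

(8,)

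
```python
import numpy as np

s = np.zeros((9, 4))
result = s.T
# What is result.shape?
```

(4, 9)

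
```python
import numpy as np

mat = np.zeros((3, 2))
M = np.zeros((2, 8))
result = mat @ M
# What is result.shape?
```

(3, 8)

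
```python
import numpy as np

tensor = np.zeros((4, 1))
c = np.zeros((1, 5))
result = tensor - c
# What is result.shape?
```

(4, 5)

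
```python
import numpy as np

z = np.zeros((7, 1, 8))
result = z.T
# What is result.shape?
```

(8, 1, 7)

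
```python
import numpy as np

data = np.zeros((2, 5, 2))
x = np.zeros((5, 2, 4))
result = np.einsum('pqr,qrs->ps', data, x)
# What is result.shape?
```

(2, 4)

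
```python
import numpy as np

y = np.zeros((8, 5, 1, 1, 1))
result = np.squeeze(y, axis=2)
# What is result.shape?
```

(8, 5, 1, 1)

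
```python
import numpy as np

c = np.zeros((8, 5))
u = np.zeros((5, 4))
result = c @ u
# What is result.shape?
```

(8, 4)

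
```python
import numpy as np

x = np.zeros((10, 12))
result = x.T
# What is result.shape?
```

(12, 10)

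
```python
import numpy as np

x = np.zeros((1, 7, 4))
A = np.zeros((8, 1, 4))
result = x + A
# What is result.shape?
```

(8, 7, 4)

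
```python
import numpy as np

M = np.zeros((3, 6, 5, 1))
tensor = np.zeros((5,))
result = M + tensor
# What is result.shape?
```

(3, 6, 5, 5)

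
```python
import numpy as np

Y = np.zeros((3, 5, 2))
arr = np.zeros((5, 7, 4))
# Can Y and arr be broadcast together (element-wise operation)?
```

No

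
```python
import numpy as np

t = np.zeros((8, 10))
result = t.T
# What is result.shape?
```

(10, 8)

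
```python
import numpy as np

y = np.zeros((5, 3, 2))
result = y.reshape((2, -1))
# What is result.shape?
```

(2, 15)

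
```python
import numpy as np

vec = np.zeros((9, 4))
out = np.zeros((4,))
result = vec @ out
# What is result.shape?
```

(9,)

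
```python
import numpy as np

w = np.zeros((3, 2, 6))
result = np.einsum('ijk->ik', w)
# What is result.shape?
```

(3, 6)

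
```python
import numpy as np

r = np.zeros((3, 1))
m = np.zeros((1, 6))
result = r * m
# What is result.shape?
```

(3, 6)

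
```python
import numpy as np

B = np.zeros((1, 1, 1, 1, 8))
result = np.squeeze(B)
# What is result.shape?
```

(8,)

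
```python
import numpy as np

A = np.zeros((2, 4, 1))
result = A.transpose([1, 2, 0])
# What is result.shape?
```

(4, 1, 2)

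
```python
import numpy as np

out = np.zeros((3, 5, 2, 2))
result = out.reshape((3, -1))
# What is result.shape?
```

(3, 20)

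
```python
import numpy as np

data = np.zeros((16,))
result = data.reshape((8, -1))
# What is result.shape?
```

(8, 2)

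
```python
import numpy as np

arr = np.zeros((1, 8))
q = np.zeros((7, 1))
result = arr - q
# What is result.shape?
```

(7, 8)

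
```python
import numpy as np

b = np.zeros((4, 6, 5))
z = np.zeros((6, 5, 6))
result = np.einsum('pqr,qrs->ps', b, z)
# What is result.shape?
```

(4, 6)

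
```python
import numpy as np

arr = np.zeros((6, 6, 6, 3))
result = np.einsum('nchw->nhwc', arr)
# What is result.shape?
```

(6, 6, 3, 6)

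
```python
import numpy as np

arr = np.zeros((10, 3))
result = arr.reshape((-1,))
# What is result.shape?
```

(30,)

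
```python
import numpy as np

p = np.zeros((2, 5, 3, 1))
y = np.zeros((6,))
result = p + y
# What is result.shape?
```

(2, 5, 3, 6)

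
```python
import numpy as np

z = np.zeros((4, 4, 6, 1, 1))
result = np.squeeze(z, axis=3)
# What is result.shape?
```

(4, 4, 6, 1)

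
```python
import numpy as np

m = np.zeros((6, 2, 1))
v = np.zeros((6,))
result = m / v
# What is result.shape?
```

(6, 2, 6)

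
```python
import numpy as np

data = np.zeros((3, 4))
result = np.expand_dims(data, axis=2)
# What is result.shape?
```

(3, 4, 1)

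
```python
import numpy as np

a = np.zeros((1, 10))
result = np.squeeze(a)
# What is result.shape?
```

(10,)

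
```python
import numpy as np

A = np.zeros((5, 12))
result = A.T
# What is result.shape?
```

(12, 5)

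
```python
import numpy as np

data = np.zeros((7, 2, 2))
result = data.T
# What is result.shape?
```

(2, 2, 7)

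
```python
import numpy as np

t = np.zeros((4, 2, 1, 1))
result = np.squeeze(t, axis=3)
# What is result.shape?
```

(4, 2, 1)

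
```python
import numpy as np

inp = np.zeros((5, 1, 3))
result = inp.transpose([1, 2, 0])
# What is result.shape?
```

(1, 3, 5)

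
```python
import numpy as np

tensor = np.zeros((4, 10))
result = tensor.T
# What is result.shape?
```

(10, 4)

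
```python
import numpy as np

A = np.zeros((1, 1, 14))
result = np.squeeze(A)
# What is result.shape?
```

(14,)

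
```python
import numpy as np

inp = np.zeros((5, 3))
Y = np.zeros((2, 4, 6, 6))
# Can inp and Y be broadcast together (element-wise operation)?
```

No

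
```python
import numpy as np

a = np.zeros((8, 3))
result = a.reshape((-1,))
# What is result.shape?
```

(24,)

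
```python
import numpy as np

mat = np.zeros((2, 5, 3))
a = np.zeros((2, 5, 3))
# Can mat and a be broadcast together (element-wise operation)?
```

Yes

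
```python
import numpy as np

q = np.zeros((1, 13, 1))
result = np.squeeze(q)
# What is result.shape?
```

(13,)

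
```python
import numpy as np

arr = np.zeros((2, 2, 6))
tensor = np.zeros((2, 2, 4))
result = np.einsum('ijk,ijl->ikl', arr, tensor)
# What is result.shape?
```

(2, 6, 4)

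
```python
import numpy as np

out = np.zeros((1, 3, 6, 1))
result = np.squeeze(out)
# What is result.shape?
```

(3, 6)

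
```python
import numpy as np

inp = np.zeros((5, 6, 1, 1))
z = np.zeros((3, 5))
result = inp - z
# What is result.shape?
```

(5, 6, 3, 5)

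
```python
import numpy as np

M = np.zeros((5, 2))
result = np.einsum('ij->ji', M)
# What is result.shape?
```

(2, 5)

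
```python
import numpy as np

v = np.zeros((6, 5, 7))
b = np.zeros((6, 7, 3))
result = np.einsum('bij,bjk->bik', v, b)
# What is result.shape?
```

(6, 5, 3)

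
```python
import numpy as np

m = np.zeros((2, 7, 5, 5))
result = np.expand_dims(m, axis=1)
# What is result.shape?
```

(2, 1, 7, 5, 5)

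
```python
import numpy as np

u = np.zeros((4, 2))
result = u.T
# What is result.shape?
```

(2, 4)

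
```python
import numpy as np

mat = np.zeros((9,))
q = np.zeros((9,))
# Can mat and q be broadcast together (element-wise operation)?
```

Yes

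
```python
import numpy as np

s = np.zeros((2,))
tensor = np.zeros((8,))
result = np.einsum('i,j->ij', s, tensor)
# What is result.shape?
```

(2, 8)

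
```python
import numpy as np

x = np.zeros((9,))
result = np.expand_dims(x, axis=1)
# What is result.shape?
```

(9, 1)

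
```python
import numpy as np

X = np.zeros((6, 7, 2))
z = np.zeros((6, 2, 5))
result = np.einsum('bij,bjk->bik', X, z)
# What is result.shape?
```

(6, 7, 5)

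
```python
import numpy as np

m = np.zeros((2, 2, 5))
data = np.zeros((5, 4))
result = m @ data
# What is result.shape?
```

(2, 2, 4)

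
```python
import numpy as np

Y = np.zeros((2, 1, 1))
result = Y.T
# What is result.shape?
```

(1, 1, 2)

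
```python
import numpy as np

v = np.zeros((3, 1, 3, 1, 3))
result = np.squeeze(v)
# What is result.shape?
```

(3, 3, 3)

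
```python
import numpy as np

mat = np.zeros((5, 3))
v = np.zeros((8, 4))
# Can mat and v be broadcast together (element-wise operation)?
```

No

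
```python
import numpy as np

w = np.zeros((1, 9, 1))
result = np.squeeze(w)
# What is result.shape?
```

(9,)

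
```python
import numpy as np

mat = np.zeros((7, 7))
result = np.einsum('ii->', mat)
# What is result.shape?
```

()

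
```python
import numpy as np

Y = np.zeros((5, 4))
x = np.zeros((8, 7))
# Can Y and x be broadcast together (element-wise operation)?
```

No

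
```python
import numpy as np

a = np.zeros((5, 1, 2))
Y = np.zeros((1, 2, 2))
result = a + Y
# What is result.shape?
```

(5, 2, 2)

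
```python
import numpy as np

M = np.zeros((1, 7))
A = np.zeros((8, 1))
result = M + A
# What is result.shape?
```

(8, 7)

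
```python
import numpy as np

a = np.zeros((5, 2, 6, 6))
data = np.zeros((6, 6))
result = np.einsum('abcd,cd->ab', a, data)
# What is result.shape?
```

(5, 2)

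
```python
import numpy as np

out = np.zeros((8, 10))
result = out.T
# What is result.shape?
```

(10, 8)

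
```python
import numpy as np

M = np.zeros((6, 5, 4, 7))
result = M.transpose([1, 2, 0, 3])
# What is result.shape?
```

(5, 4, 6, 7)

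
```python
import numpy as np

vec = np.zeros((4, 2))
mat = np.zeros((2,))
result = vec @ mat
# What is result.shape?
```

(4,)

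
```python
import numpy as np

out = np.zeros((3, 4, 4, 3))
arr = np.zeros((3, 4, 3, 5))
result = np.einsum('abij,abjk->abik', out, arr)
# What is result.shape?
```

(3, 4, 4, 5)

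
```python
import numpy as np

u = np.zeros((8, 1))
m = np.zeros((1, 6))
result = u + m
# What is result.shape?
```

(8, 6)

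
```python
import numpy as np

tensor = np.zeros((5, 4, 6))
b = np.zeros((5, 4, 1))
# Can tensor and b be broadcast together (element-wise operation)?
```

Yes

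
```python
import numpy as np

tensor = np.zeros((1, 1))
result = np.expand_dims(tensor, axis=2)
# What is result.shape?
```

(1, 1, 1)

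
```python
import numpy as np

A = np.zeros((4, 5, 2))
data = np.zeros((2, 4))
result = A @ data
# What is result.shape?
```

(4, 5, 4)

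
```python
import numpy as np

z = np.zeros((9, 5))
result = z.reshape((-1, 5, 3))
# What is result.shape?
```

(3, 5, 3)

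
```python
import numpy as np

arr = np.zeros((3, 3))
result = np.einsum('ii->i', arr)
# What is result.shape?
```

(3,)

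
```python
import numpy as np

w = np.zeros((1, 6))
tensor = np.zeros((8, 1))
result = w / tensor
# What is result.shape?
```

(8, 6)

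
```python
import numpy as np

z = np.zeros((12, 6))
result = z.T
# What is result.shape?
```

(6, 12)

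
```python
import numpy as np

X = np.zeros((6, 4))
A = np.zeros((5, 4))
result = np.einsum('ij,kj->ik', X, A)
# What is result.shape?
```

(6, 5)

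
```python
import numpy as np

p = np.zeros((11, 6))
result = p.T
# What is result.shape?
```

(6, 11)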